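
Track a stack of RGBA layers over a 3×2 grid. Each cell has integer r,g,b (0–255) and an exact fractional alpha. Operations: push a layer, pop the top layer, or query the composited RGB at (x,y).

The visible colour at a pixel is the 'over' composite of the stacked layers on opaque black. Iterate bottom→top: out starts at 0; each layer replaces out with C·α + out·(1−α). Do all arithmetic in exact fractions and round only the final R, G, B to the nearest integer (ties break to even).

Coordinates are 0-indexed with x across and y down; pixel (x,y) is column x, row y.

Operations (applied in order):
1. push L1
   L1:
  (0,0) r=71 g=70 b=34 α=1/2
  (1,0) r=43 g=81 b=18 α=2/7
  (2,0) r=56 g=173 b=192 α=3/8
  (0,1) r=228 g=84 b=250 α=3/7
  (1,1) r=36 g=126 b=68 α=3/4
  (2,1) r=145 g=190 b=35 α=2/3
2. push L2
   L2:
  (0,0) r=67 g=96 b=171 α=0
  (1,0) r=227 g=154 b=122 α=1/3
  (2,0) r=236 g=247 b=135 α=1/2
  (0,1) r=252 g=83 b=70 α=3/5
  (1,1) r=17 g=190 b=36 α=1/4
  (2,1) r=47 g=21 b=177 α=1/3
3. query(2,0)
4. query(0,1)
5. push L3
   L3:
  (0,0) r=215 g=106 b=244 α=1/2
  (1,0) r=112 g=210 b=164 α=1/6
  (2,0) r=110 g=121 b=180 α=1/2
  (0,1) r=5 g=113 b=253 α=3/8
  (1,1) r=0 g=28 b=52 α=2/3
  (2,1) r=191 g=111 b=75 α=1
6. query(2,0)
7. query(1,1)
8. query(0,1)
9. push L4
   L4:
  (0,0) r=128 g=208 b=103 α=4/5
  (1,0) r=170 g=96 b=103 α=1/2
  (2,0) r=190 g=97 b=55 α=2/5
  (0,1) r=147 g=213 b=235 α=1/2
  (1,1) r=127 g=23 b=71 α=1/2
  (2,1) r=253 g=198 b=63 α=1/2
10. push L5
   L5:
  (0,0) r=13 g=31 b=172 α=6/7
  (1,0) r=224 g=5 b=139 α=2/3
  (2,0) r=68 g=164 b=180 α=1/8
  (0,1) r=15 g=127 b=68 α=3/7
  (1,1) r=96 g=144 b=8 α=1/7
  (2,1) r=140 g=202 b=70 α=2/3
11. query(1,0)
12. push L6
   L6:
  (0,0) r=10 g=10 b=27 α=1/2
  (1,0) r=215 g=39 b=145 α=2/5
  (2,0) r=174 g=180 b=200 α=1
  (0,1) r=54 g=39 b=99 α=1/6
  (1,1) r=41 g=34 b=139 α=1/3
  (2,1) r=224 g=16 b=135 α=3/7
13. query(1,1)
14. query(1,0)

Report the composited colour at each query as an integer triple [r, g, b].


query (2,0) [L1,L2] — begin 0,0,0
L1 α=3/8: [21, 519/8, 72]
L2 α=1/2: [257/2, 2495/16, 207/2]
rounded: [128, 156, 104]

at x=0,y=1 over L1,L2:
+L1 (α=3/7) → [684/7, 36, 750/7]
+L2 (α=3/5) → [1332/7, 321/5, 594/7]
rounded: [190, 64, 85]

(2,0) stack=L1,L2,L3; from [0,0,0]:
+L1 (α=3/8) → [21, 519/8, 72]
+L2 (α=1/2) → [257/2, 2495/16, 207/2]
+L3 (α=1/2) → [477/4, 4431/32, 567/4]
→ [119, 138, 142]

query (1,1) [L1,L2,L3] — begin 0,0,0
after L1 α=3/4: [27, 189/2, 51]
after L2 α=1/4: [49/2, 947/8, 189/4]
after L3 α=2/3: [49/6, 465/8, 605/12]
rounded: [8, 58, 50]

query (0,1) [L1,L2,L3] — begin 0,0,0
+L1 (α=3/7) → [684/7, 36, 750/7]
+L2 (α=3/5) → [1332/7, 321/5, 594/7]
+L3 (α=3/8) → [6765/56, 165/2, 8283/56]
rounded: [121, 82, 148]

(1,0) stack=L1,L2,L3,L4,L5; from [0,0,0]:
L1 α=2/7: [86/7, 162/7, 36/7]
L2 α=1/3: [587/7, 1402/21, 926/21]
L3 α=1/6: [3719/42, 5710/63, 4037/63]
L4 α=1/2: [10859/84, 5879/63, 5263/63]
L5 α=2/3: [48491/252, 6509/189, 22777/189]
= [192, 34, 121]

at x=1,y=1 over L1,L2,L3,L4,L5,L6:
after L1 α=3/4: [27, 189/2, 51]
after L2 α=1/4: [49/2, 947/8, 189/4]
after L3 α=2/3: [49/6, 465/8, 605/12]
after L4 α=1/2: [811/12, 649/16, 1457/24]
after L5 α=1/7: [1003/14, 3099/56, 1489/28]
after L6 α=1/3: [430/7, 4051/84, 1145/14]
= [61, 48, 82]

at x=1,y=0 over L1,L2,L3,L4,L5,L6:
L1 α=2/7: [86/7, 162/7, 36/7]
L2 α=1/3: [587/7, 1402/21, 926/21]
L3 α=1/6: [3719/42, 5710/63, 4037/63]
L4 α=1/2: [10859/84, 5879/63, 5263/63]
L5 α=2/3: [48491/252, 6509/189, 22777/189]
L6 α=2/5: [84611/420, 11423/315, 41047/315]
= [201, 36, 130]


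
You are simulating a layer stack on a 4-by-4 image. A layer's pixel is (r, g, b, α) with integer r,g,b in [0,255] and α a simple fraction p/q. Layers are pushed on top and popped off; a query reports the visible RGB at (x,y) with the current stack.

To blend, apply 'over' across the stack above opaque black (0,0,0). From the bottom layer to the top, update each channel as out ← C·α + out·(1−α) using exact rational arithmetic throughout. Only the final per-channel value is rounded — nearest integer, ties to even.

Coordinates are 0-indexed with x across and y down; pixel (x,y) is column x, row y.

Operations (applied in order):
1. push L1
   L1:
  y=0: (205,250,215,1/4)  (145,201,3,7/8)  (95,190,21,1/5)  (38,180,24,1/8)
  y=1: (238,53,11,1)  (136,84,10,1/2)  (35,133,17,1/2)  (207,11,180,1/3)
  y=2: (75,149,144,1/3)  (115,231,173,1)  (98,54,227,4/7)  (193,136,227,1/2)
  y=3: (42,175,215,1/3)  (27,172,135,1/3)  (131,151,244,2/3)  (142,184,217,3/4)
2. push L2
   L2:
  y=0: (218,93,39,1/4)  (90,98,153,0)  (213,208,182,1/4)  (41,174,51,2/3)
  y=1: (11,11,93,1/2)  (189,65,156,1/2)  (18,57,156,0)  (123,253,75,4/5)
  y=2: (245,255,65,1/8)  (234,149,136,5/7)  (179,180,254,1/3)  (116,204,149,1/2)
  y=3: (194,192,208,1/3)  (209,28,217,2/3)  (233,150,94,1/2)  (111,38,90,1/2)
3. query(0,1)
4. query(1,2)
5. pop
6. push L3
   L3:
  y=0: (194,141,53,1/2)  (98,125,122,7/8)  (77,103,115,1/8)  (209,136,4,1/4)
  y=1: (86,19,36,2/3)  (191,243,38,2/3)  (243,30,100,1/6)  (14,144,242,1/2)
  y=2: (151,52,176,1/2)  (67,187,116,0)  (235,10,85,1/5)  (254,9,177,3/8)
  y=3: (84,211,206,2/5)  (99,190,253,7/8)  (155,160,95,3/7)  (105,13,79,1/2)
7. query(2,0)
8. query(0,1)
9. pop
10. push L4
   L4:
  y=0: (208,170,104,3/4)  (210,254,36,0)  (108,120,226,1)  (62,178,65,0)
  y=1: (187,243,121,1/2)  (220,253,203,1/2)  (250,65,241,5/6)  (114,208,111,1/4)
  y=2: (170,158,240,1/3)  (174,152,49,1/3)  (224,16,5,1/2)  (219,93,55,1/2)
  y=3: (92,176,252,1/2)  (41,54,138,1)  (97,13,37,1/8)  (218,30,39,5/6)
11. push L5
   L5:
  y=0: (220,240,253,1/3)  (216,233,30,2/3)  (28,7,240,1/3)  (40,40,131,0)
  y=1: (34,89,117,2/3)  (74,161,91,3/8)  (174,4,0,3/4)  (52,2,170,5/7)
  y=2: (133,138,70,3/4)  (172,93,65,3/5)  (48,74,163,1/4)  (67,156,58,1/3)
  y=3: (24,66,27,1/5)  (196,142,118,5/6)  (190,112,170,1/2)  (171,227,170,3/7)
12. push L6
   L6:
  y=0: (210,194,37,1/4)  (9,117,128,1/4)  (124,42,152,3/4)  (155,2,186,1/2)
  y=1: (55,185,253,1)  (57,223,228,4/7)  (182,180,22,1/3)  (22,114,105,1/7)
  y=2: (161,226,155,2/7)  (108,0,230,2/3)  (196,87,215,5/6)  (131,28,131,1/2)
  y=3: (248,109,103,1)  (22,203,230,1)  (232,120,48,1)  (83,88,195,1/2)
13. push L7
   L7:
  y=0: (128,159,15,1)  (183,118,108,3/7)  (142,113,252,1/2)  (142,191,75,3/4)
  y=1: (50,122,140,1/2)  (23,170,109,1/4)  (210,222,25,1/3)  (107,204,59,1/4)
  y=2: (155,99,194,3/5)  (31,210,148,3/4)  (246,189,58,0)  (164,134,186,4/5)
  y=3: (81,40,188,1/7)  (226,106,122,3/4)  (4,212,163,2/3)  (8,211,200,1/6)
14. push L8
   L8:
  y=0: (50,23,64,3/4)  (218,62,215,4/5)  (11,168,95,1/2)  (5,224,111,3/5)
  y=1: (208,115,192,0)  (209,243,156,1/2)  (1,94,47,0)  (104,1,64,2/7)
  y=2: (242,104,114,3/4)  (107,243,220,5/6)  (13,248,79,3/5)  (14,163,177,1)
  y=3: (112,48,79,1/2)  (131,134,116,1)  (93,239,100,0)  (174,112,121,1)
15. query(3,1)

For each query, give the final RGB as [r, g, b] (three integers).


at x=0,y=1 over L1,L2:
L1 α=1: [238, 53, 11]
L2 α=1/2: [249/2, 32, 52]
→ [124, 32, 52]

query (1,2) [L1,L2] — begin 0,0,0
after L1 α=1: [115, 231, 173]
after L2 α=5/7: [200, 1207/7, 1026/7]
→ [200, 172, 147]

at x=2,y=0 over L1,L3:
L1 α=1/5: [19, 38, 21/5]
L3 α=1/8: [105/4, 369/8, 361/20]
rounded: [26, 46, 18]

(0,1) stack=L1,L3; from [0,0,0]:
L1 α=1: [238, 53, 11]
L3 α=2/3: [410/3, 91/3, 83/3]
= [137, 30, 28]

(3,1) stack=L1,L4,L5,L6,L7,L8; from [0,0,0]:
L1 α=1/3: [69, 11/3, 60]
L4 α=1/4: [321/4, 219/4, 291/4]
L5 α=5/7: [841/14, 239/14, 1991/14]
L6 α=1/7: [2677/49, 1515/49, 6708/49]
L7 α=1/4: [6637/98, 14541/196, 23015/196]
L8 α=2/7: [53569/686, 73097/1372, 140163/1372]
= [78, 53, 102]


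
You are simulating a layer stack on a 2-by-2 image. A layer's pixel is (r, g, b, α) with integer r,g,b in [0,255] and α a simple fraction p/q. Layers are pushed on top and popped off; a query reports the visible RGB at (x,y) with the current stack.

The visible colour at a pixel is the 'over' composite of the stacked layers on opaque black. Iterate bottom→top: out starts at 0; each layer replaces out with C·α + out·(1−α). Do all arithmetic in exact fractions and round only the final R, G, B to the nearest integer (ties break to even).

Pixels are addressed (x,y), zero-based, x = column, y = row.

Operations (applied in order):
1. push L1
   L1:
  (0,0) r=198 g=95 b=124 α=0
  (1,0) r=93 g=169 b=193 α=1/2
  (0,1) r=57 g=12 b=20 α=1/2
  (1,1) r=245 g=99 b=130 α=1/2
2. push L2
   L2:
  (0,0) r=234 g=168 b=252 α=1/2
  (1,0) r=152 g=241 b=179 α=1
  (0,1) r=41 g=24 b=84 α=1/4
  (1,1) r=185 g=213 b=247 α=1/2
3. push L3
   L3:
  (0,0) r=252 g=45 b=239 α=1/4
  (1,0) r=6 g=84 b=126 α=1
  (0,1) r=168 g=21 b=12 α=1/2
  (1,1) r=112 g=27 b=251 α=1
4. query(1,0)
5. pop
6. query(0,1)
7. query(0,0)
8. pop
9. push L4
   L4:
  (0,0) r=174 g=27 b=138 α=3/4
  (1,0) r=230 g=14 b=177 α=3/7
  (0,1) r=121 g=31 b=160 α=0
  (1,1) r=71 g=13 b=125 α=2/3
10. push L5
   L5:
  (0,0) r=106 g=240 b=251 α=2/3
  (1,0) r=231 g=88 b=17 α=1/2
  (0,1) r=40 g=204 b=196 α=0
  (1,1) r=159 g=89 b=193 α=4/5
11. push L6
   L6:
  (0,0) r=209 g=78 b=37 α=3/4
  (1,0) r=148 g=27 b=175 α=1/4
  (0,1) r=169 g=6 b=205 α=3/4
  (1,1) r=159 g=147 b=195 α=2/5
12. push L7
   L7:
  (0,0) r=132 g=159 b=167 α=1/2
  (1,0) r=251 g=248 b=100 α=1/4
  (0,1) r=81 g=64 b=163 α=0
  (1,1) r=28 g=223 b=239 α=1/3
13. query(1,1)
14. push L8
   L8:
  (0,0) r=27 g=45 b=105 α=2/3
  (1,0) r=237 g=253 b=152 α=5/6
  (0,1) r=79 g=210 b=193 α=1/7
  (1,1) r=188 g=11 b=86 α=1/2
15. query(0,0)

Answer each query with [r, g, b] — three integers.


query (1,0) [L1,L2,L3] — begin 0,0,0
L1 α=1/2: [93/2, 169/2, 193/2]
L2 α=1: [152, 241, 179]
L3 α=1: [6, 84, 126]
= [6, 84, 126]

query (0,1) [L1,L2] — begin 0,0,0
+L1 (α=1/2) → [57/2, 6, 10]
+L2 (α=1/4) → [253/8, 21/2, 57/2]
→ [32, 10, 28]

at x=0,y=0 over L1,L2:
+L1 (α=0) → [0, 0, 0]
+L2 (α=1/2) → [117, 84, 126]
→ [117, 84, 126]

(1,1) stack=L1,L4,L5,L6,L7; from [0,0,0]:
L1 α=1/2: [245/2, 99/2, 65]
L4 α=2/3: [529/6, 151/6, 105]
L5 α=4/5: [869/6, 2287/30, 877/5]
L6 α=2/5: [301/2, 5227/50, 4581/25]
L7 α=1/3: [329/3, 10802/75, 15137/75]
= [110, 144, 202]

at x=0,y=0 over L1,L4,L5,L6,L7,L8:
+L1 (α=0) → [0, 0, 0]
+L4 (α=3/4) → [261/2, 81/4, 207/2]
+L5 (α=2/3) → [685/6, 667/4, 1211/6]
+L6 (α=3/4) → [4447/24, 1603/16, 1877/24]
+L7 (α=1/2) → [7615/48, 4147/32, 5885/48]
+L8 (α=2/3) → [10207/144, 7027/96, 15965/144]
= [71, 73, 111]


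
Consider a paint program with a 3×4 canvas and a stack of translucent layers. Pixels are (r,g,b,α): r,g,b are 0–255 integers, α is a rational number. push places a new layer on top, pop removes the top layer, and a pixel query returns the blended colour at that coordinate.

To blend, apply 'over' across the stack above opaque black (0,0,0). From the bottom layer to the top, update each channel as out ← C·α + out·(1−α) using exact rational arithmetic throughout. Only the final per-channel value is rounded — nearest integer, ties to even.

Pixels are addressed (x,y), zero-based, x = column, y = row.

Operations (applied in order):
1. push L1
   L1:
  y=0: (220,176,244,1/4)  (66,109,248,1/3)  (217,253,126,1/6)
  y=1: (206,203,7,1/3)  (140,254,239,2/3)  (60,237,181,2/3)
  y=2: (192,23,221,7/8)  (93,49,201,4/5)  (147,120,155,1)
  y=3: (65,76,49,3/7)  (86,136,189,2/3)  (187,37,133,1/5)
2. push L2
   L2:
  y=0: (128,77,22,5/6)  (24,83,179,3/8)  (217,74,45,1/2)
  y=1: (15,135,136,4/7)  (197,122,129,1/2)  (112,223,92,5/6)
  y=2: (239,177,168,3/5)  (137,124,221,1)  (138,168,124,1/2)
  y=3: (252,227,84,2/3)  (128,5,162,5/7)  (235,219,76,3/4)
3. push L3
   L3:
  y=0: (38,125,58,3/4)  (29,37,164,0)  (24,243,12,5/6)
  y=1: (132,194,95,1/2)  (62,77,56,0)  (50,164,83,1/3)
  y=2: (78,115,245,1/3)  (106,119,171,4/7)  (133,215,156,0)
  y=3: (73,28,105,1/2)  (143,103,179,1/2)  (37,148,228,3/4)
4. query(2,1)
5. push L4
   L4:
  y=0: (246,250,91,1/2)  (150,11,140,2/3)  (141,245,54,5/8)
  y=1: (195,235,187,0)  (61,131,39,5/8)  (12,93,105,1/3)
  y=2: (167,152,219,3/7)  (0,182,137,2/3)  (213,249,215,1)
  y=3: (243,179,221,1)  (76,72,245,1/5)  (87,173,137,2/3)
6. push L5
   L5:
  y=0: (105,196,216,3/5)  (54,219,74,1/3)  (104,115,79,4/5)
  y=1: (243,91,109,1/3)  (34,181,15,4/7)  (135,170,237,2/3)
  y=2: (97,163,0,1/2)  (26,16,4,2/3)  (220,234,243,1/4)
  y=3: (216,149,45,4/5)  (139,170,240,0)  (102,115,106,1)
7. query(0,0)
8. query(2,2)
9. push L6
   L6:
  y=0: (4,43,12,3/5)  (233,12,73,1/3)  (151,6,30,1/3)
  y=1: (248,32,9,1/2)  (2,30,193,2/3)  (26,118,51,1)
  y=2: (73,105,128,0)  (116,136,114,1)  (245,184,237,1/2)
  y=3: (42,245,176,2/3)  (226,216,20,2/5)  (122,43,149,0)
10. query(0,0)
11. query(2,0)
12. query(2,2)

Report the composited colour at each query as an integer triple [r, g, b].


(2,1) stack=L1,L2,L3; from [0,0,0]:
after L1 α=2/3: [40, 158, 362/3]
after L2 α=5/6: [100, 1273/6, 871/9]
after L3 α=1/3: [250/3, 1765/9, 2489/27]
rounded: [83, 196, 92]

at x=0,y=0 over L1,L2,L3,L4,L5:
+L1 (α=1/4) → [55, 44, 61]
+L2 (α=5/6) → [695/6, 143/2, 57/2]
+L3 (α=3/4) → [1379/24, 893/8, 405/8]
+L4 (α=1/2) → [7283/48, 2893/16, 1133/16]
+L5 (α=3/5) → [14843/120, 7597/40, 6317/40]
rounded: [124, 190, 158]

at x=2,y=2 over L1,L2,L3,L4,L5:
L1 α=1: [147, 120, 155]
L2 α=1/2: [285/2, 144, 279/2]
L3 α=0: [285/2, 144, 279/2]
L4 α=1: [213, 249, 215]
L5 α=1/4: [859/4, 981/4, 222]
→ [215, 245, 222]

query (0,0) [L1,L2,L3,L4,L5,L6] — begin 0,0,0
after L1 α=1/4: [55, 44, 61]
after L2 α=5/6: [695/6, 143/2, 57/2]
after L3 α=3/4: [1379/24, 893/8, 405/8]
after L4 α=1/2: [7283/48, 2893/16, 1133/16]
after L5 α=3/5: [14843/120, 7597/40, 6317/40]
after L6 α=3/5: [15563/300, 10177/100, 7037/100]
rounded: [52, 102, 70]

query (2,0) [L1,L2,L3,L4,L5,L6] — begin 0,0,0
L1 α=1/6: [217/6, 253/6, 21]
L2 α=1/2: [1519/12, 697/12, 33]
L3 α=5/6: [2959/72, 15277/72, 31/2]
L4 α=5/8: [19879/192, 44677/192, 633/16]
L5 α=4/5: [99751/960, 132997/960, 5689/80]
L6 α=1/3: [172231/1440, 135877/1440, 6889/120]
rounded: [120, 94, 57]

(2,2) stack=L1,L2,L3,L4,L5,L6; from [0,0,0]:
after L1 α=1: [147, 120, 155]
after L2 α=1/2: [285/2, 144, 279/2]
after L3 α=0: [285/2, 144, 279/2]
after L4 α=1: [213, 249, 215]
after L5 α=1/4: [859/4, 981/4, 222]
after L6 α=1/2: [1839/8, 1717/8, 459/2]
= [230, 215, 230]


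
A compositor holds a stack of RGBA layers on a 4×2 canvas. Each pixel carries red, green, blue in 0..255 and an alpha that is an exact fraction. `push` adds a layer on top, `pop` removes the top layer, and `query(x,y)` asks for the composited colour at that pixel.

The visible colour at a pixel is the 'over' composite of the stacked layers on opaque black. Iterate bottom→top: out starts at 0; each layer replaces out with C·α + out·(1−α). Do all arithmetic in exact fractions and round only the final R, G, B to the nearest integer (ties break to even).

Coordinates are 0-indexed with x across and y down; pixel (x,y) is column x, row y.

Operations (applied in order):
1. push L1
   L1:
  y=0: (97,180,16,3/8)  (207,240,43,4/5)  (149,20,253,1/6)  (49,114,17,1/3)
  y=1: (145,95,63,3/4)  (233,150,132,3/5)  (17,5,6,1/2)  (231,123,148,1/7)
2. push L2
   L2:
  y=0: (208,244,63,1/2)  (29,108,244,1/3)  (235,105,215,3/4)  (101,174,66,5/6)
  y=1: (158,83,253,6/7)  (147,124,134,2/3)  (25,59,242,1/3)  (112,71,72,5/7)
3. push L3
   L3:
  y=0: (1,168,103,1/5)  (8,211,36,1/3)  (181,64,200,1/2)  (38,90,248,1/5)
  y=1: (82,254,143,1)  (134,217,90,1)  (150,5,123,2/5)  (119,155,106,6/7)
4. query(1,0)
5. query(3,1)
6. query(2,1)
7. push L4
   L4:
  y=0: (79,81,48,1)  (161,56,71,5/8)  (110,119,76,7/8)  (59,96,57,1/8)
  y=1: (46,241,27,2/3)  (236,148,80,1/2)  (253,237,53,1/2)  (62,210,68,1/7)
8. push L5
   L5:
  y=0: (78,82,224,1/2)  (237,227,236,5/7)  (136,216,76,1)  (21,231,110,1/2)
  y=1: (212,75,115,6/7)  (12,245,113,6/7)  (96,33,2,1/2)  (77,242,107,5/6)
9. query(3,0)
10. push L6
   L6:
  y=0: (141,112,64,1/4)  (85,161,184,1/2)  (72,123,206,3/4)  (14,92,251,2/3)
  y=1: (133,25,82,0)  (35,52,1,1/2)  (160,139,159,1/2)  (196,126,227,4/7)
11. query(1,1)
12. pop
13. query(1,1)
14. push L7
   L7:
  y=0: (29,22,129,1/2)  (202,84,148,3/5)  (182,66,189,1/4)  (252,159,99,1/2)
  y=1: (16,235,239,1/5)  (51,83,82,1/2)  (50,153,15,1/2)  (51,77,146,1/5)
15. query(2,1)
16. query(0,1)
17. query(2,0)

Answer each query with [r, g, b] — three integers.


(1,0) stack=L1,L2,L3; from [0,0,0]:
+L1 (α=4/5) → [828/5, 192, 172/5]
+L2 (α=1/3) → [1801/15, 164, 1564/15]
+L3 (α=1/3) → [3722/45, 539/3, 3668/45]
→ [83, 180, 82]

(3,1) stack=L1,L2,L3; from [0,0,0]:
+L1 (α=1/7) → [33, 123/7, 148/7]
+L2 (α=5/7) → [626/7, 2731/49, 2816/49]
+L3 (α=6/7) → [5624/49, 48301/343, 33980/343]
→ [115, 141, 99]

query (2,1) [L1,L2,L3] — begin 0,0,0
L1 α=1/2: [17/2, 5/2, 3]
L2 α=1/3: [14, 64/3, 248/3]
L3 α=2/5: [342/5, 74/5, 494/5]
→ [68, 15, 99]

(3,0) stack=L1,L2,L3,L4,L5; from [0,0,0]:
after L1 α=1/3: [49/3, 38, 17/3]
after L2 α=5/6: [782/9, 454/3, 1007/18]
after L3 α=1/5: [694/9, 2086/15, 4246/45]
after L4 α=1/8: [5389/72, 8021/60, 32287/360]
after L5 α=1/2: [6901/144, 21881/120, 71887/720]
rounded: [48, 182, 100]

at x=1,y=1 over L1,L2,L3,L4,L5,L6:
L1 α=3/5: [699/5, 90, 396/5]
L2 α=2/3: [723/5, 338/3, 1736/15]
L3 α=1: [134, 217, 90]
L4 α=1/2: [185, 365/2, 85]
L5 α=6/7: [257/7, 3305/14, 109]
L6 α=1/2: [251/7, 4033/28, 55]
rounded: [36, 144, 55]

query (1,1) [L1,L2,L3,L4,L5] — begin 0,0,0
+L1 (α=3/5) → [699/5, 90, 396/5]
+L2 (α=2/3) → [723/5, 338/3, 1736/15]
+L3 (α=1) → [134, 217, 90]
+L4 (α=1/2) → [185, 365/2, 85]
+L5 (α=6/7) → [257/7, 3305/14, 109]
= [37, 236, 109]

at x=2,y=1 over L1,L2,L3,L4,L5,L7:
+L1 (α=1/2) → [17/2, 5/2, 3]
+L2 (α=1/3) → [14, 64/3, 248/3]
+L3 (α=2/5) → [342/5, 74/5, 494/5]
+L4 (α=1/2) → [1607/10, 1259/10, 759/10]
+L5 (α=1/2) → [2567/20, 1589/20, 779/20]
+L7 (α=1/2) → [3567/40, 4649/40, 1079/40]
→ [89, 116, 27]

(0,1) stack=L1,L2,L3,L4,L5,L7; from [0,0,0]:
L1 α=3/4: [435/4, 285/4, 189/4]
L2 α=6/7: [4227/28, 2277/28, 6261/28]
L3 α=1: [82, 254, 143]
L4 α=2/3: [58, 736/3, 197/3]
L5 α=6/7: [190, 298/3, 2267/21]
L7 α=1/5: [776/5, 1897/15, 14087/105]
rounded: [155, 126, 134]

at x=2,y=0 over L1,L2,L3,L4,L5,L7:
after L1 α=1/6: [149/6, 10/3, 253/6]
after L2 α=3/4: [4379/24, 955/12, 4123/24]
after L3 α=1/2: [8723/48, 1723/24, 8923/48]
after L4 α=7/8: [45683/384, 21715/192, 34459/384]
after L5 α=1: [136, 216, 76]
after L7 α=1/4: [295/2, 357/2, 417/4]
= [148, 178, 104]


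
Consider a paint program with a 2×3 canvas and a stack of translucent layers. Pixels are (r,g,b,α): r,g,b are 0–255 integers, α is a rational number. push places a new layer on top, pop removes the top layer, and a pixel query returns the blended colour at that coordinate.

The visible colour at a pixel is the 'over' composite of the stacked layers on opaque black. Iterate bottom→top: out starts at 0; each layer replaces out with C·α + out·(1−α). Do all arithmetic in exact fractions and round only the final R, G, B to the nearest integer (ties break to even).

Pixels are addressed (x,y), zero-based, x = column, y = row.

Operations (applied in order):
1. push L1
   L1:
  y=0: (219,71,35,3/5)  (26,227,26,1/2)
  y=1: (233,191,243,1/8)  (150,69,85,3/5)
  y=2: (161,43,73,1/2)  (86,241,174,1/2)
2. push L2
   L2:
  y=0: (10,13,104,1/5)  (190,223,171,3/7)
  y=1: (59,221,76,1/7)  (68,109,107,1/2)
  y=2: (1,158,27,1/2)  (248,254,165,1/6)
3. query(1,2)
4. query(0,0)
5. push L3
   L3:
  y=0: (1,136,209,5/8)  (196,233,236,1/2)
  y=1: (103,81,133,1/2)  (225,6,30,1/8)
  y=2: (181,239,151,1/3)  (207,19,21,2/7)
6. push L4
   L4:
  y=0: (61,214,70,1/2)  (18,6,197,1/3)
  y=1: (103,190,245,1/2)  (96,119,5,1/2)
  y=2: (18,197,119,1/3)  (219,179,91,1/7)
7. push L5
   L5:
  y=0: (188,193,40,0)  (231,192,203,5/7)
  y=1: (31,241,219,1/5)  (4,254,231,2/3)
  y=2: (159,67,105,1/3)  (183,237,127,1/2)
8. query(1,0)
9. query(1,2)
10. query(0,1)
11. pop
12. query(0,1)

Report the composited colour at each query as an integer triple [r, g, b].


at x=1,y=2 over L1,L2:
after L1 α=1/2: [43, 241/2, 87]
after L2 α=1/6: [463/6, 571/4, 100]
→ [77, 143, 100]

(0,0) stack=L1,L2; from [0,0,0]:
+L1 (α=3/5) → [657/5, 213/5, 21]
+L2 (α=1/5) → [2678/25, 917/25, 188/5]
rounded: [107, 37, 38]

at x=1,y=0 over L1,L2,L3,L4,L5:
+L1 (α=1/2) → [13, 227/2, 13]
+L2 (α=3/7) → [622/7, 1123/7, 565/7]
+L3 (α=1/2) → [997/7, 1377/7, 2217/14]
+L4 (α=1/3) → [2120/21, 932/7, 3596/21]
+L5 (α=5/7) → [28495/147, 8584/49, 28507/147]
rounded: [194, 175, 194]

query (1,2) [L1,L2,L3,L4,L5] — begin 0,0,0
after L1 α=1/2: [43, 241/2, 87]
after L2 α=1/6: [463/6, 571/4, 100]
after L3 α=2/7: [4799/42, 3007/28, 542/7]
after L4 α=1/7: [6332/49, 11527/98, 3889/49]
after L5 α=1/2: [15299/98, 34753/196, 5056/49]
rounded: [156, 177, 103]

at x=0,y=1 over L1,L2,L3,L4,L5:
+L1 (α=1/8) → [233/8, 191/8, 243/8]
+L2 (α=1/7) → [935/28, 1457/28, 1033/28]
+L3 (α=1/2) → [3819/56, 3725/56, 4757/56]
+L4 (α=1/2) → [9587/112, 14365/112, 18477/112]
+L5 (α=1/5) → [2091/28, 21113/140, 24609/140]
= [75, 151, 176]

query (0,1) [L1,L2,L3,L4] — begin 0,0,0
after L1 α=1/8: [233/8, 191/8, 243/8]
after L2 α=1/7: [935/28, 1457/28, 1033/28]
after L3 α=1/2: [3819/56, 3725/56, 4757/56]
after L4 α=1/2: [9587/112, 14365/112, 18477/112]
= [86, 128, 165]


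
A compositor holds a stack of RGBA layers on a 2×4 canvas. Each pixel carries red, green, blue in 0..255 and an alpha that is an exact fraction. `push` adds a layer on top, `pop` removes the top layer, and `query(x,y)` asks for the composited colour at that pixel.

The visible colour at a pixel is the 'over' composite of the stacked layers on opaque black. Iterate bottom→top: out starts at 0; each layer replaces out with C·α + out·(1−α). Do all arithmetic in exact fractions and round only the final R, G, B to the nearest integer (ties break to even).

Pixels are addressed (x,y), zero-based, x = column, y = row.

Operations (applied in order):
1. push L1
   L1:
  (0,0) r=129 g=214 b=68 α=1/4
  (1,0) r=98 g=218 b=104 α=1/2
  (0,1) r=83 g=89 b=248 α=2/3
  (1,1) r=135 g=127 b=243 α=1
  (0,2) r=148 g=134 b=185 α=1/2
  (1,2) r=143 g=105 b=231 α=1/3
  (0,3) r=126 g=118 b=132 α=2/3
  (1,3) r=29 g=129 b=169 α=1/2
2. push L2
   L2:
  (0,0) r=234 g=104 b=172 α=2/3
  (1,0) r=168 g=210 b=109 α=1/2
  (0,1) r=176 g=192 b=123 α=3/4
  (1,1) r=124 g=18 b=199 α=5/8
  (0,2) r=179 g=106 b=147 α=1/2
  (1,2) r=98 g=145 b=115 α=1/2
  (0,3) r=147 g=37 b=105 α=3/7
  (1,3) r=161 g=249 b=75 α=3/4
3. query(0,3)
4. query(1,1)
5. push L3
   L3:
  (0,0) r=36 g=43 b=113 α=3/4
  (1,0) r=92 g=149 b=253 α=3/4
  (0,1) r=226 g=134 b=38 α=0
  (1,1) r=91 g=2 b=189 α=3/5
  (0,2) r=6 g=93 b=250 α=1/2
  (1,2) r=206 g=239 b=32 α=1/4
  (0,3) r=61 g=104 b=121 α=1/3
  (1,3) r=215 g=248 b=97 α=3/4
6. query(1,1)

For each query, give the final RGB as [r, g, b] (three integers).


query (0,3) [L1,L2] — begin 0,0,0
after L1 α=2/3: [84, 236/3, 88]
after L2 α=3/7: [111, 1277/21, 667/7]
→ [111, 61, 95]

(1,1) stack=L1,L2; from [0,0,0]:
L1 α=1: [135, 127, 243]
L2 α=5/8: [1025/8, 471/8, 431/2]
rounded: [128, 59, 216]

(1,1) stack=L1,L2,L3; from [0,0,0]:
L1 α=1: [135, 127, 243]
L2 α=5/8: [1025/8, 471/8, 431/2]
L3 α=3/5: [2117/20, 99/4, 998/5]
= [106, 25, 200]


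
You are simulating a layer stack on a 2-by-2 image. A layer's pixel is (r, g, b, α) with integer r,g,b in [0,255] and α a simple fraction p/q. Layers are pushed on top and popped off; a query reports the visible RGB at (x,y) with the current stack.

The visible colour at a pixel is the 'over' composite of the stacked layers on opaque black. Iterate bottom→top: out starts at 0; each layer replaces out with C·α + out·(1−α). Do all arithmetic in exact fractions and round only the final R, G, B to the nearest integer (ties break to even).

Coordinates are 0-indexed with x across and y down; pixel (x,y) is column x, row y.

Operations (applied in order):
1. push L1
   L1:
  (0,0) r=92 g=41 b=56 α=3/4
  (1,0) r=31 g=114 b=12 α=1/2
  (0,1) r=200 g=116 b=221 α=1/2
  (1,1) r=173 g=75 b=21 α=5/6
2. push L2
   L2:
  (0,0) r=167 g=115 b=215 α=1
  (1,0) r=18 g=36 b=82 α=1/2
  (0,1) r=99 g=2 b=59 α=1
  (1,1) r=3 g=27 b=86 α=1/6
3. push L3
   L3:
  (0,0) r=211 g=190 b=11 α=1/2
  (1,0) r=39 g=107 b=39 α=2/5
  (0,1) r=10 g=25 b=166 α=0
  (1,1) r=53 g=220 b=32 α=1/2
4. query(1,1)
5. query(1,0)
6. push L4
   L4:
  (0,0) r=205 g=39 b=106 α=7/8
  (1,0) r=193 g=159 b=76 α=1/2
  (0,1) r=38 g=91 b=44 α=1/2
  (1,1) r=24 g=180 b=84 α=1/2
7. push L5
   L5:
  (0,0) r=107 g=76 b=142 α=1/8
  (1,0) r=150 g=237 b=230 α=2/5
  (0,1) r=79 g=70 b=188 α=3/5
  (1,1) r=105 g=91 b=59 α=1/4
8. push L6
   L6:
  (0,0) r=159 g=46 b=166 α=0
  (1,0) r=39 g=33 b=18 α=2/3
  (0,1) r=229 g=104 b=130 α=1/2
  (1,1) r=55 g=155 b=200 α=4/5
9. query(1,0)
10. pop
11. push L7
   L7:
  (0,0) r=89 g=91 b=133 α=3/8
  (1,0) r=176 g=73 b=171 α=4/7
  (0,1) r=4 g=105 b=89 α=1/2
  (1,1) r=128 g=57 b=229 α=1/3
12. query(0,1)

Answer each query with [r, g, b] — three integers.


(1,1) stack=L1,L2,L3; from [0,0,0]:
after L1 α=5/6: [865/6, 125/2, 35/2]
after L2 α=1/6: [4343/36, 679/12, 347/12]
after L3 α=1/2: [6251/72, 3319/24, 731/24]
= [87, 138, 30]

query (1,0) [L1,L2,L3] — begin 0,0,0
L1 α=1/2: [31/2, 57, 6]
L2 α=1/2: [67/4, 93/2, 44]
L3 α=2/5: [513/20, 707/10, 42]
rounded: [26, 71, 42]

(1,0) stack=L1,L2,L3,L4,L5,L6; from [0,0,0]:
+L1 (α=1/2) → [31/2, 57, 6]
+L2 (α=1/2) → [67/4, 93/2, 44]
+L3 (α=2/5) → [513/20, 707/10, 42]
+L4 (α=1/2) → [4373/40, 2297/20, 59]
+L5 (α=2/5) → [25119/200, 16371/100, 637/5]
+L6 (α=2/3) → [13573/200, 7657/100, 817/15]
rounded: [68, 77, 54]

query (0,1) [L1,L2,L3,L4,L5,L7] — begin 0,0,0
+L1 (α=1/2) → [100, 58, 221/2]
+L2 (α=1) → [99, 2, 59]
+L3 (α=0) → [99, 2, 59]
+L4 (α=1/2) → [137/2, 93/2, 103/2]
+L5 (α=3/5) → [374/5, 303/5, 667/5]
+L7 (α=1/2) → [197/5, 414/5, 556/5]
= [39, 83, 111]


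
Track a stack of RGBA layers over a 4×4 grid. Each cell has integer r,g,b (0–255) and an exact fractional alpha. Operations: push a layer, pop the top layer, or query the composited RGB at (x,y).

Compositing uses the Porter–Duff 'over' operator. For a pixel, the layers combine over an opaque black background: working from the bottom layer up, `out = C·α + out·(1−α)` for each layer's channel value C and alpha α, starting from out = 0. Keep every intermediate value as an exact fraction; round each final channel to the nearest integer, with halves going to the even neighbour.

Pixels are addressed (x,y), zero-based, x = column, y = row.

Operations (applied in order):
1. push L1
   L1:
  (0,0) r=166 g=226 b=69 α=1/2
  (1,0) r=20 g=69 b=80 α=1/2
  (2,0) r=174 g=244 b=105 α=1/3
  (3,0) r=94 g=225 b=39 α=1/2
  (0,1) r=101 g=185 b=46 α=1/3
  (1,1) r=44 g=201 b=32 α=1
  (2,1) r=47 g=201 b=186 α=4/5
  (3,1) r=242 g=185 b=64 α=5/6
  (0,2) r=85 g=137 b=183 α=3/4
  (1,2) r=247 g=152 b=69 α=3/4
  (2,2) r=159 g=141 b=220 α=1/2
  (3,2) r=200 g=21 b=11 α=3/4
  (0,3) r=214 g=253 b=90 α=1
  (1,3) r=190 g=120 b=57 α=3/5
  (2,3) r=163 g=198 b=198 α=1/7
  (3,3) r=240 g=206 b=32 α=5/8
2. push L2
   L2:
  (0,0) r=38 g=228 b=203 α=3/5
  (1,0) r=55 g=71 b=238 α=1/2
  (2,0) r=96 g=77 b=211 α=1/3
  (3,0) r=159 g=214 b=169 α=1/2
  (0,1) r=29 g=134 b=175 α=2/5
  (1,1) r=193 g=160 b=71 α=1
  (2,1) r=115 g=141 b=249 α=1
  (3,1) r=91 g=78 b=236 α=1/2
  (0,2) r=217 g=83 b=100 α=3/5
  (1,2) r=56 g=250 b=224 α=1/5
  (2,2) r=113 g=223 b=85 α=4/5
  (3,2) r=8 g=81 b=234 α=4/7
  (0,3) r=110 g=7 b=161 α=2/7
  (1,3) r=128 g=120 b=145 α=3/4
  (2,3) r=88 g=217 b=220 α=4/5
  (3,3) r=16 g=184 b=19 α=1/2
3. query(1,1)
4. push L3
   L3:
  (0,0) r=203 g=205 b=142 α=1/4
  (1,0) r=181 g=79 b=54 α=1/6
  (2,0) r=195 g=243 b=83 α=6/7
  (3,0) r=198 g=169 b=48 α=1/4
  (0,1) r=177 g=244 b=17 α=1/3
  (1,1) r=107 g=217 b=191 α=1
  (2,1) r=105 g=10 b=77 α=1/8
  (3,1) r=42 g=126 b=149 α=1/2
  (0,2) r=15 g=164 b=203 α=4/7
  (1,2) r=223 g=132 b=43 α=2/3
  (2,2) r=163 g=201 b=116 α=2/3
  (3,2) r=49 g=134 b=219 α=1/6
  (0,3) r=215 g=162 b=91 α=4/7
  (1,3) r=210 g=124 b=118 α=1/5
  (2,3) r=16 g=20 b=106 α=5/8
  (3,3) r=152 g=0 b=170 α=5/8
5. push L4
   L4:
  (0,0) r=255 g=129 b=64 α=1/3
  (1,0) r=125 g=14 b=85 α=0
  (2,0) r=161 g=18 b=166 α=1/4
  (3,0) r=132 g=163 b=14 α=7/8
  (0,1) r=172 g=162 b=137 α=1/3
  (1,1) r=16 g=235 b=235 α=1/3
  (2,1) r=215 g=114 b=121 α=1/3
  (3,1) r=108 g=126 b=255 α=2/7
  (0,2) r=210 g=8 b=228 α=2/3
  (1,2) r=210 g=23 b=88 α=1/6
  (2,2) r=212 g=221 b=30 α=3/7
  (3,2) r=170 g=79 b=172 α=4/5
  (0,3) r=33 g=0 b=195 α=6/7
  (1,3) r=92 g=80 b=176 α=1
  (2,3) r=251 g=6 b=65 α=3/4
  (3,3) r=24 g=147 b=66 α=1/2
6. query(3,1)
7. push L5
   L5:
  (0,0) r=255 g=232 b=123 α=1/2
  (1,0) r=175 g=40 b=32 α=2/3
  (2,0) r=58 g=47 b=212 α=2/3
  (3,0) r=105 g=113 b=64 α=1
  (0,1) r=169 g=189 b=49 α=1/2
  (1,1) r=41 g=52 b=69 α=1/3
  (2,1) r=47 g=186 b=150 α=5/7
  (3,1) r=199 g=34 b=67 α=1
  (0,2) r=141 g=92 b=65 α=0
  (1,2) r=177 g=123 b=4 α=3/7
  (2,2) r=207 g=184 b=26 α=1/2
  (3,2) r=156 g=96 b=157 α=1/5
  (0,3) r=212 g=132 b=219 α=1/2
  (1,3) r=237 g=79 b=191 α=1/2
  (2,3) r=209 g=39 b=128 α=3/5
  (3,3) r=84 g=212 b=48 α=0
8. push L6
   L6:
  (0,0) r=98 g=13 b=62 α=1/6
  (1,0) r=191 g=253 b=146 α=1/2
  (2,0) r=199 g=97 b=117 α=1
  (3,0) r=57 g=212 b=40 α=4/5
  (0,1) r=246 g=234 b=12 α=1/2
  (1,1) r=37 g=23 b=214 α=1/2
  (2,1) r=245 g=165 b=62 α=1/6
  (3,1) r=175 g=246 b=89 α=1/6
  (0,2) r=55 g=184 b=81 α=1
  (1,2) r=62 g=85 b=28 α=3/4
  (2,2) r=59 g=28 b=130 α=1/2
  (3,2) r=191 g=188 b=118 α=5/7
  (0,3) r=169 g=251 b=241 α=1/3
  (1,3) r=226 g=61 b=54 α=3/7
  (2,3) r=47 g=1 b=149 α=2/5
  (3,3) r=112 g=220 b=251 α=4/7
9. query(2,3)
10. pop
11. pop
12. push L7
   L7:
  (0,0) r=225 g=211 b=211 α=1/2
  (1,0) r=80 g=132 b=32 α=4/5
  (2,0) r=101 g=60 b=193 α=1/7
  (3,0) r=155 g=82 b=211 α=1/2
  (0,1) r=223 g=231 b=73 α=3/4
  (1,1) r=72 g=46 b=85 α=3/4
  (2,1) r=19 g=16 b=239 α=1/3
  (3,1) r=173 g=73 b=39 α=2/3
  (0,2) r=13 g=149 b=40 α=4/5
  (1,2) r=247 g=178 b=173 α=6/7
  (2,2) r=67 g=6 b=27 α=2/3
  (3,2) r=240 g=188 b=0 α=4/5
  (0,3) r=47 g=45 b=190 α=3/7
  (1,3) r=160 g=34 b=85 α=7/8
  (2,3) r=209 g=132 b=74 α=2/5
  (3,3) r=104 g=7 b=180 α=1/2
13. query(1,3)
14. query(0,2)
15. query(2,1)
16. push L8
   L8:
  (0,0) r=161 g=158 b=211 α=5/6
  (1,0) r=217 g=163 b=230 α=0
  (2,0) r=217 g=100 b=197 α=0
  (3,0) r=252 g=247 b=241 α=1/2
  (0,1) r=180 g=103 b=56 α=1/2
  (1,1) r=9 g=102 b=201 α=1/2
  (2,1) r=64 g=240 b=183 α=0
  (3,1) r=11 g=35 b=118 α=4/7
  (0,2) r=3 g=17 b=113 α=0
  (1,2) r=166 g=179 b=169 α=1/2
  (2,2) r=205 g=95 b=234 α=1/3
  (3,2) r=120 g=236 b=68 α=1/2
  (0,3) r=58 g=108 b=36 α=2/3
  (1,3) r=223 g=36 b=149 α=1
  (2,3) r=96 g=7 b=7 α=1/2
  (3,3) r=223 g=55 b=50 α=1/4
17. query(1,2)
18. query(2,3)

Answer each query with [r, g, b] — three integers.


at x=1,y=1 over L1,L2:
after L1 α=1: [44, 201, 32]
after L2 α=1: [193, 160, 71]
→ [193, 160, 71]

(3,1) stack=L1,L2,L3,L4; from [0,0,0]:
after L1 α=5/6: [605/3, 925/6, 160/3]
after L2 α=1/2: [439/3, 1393/12, 434/3]
after L3 α=1/2: [565/6, 2905/24, 881/6]
after L4 α=2/7: [4121/42, 2939/24, 7465/42]
rounded: [98, 122, 178]

at x=2,y=3 over L1,L2,L3,L4,L5,L6:
L1 α=1/7: [163/7, 198/7, 198/7]
L2 α=4/5: [2627/35, 6274/35, 6358/35]
L3 α=5/8: [10681/280, 11161/140, 4703/35]
L4 α=3/4: [221521/1120, 13681/560, 2882/35]
L5 α=3/5: [572641/2800, 46441/1400, 19204/175]
L6 α=2/5: [1981123/14000, 142123/7000, 109762/875]
rounded: [142, 20, 125]

query (1,3) [L1,L2,L3,L4,L7] — begin 0,0,0
+L1 (α=3/5) → [114, 72, 171/5]
+L2 (α=3/4) → [249/2, 108, 1173/10]
+L3 (α=1/5) → [708/5, 556/5, 2936/25]
+L4 (α=1) → [92, 80, 176]
+L7 (α=7/8) → [303/2, 159/4, 771/8]
→ [152, 40, 96]

query (0,2) [L1,L2,L3,L4,L7] — begin 0,0,0
+L1 (α=3/4) → [255/4, 411/4, 549/4]
+L2 (α=3/5) → [1557/10, 909/10, 1149/10]
+L3 (α=4/7) → [753/10, 9287/70, 11567/70]
+L4 (α=2/3) → [1651/10, 3469/70, 43487/210]
+L7 (α=4/5) → [2171/50, 45189/350, 77087/1050]
→ [43, 129, 73]

query (2,1) [L1,L2,L3,L4,L7] — begin 0,0,0
after L1 α=4/5: [188/5, 804/5, 744/5]
after L2 α=1: [115, 141, 249]
after L3 α=1/8: [455/4, 997/8, 455/2]
after L4 α=1/3: [295/2, 1453/12, 192]
after L7 α=1/3: [314/3, 1549/18, 623/3]
rounded: [105, 86, 208]

(1,2) stack=L1,L2,L3,L4,L7,L8; from [0,0,0]:
+L1 (α=3/4) → [741/4, 114, 207/4]
+L2 (α=1/5) → [797/5, 706/5, 431/5]
+L3 (α=2/3) → [1009/5, 2026/15, 287/5]
+L4 (α=1/6) → [1219/6, 2095/18, 125/2]
+L7 (α=6/7) → [10111/42, 21319/126, 2201/14]
+L8 (α=1/2) → [17083/84, 43873/252, 4567/28]
rounded: [203, 174, 163]

query (2,3) [L1,L2,L3,L4,L7,L8] — begin 0,0,0
L1 α=1/7: [163/7, 198/7, 198/7]
L2 α=4/5: [2627/35, 6274/35, 6358/35]
L3 α=5/8: [10681/280, 11161/140, 4703/35]
L4 α=3/4: [221521/1120, 13681/560, 2882/35]
L7 α=2/5: [1132723/5600, 188883/2800, 13826/175]
L8 α=1/2: [1670323/11200, 208483/5600, 15051/350]
→ [149, 37, 43]


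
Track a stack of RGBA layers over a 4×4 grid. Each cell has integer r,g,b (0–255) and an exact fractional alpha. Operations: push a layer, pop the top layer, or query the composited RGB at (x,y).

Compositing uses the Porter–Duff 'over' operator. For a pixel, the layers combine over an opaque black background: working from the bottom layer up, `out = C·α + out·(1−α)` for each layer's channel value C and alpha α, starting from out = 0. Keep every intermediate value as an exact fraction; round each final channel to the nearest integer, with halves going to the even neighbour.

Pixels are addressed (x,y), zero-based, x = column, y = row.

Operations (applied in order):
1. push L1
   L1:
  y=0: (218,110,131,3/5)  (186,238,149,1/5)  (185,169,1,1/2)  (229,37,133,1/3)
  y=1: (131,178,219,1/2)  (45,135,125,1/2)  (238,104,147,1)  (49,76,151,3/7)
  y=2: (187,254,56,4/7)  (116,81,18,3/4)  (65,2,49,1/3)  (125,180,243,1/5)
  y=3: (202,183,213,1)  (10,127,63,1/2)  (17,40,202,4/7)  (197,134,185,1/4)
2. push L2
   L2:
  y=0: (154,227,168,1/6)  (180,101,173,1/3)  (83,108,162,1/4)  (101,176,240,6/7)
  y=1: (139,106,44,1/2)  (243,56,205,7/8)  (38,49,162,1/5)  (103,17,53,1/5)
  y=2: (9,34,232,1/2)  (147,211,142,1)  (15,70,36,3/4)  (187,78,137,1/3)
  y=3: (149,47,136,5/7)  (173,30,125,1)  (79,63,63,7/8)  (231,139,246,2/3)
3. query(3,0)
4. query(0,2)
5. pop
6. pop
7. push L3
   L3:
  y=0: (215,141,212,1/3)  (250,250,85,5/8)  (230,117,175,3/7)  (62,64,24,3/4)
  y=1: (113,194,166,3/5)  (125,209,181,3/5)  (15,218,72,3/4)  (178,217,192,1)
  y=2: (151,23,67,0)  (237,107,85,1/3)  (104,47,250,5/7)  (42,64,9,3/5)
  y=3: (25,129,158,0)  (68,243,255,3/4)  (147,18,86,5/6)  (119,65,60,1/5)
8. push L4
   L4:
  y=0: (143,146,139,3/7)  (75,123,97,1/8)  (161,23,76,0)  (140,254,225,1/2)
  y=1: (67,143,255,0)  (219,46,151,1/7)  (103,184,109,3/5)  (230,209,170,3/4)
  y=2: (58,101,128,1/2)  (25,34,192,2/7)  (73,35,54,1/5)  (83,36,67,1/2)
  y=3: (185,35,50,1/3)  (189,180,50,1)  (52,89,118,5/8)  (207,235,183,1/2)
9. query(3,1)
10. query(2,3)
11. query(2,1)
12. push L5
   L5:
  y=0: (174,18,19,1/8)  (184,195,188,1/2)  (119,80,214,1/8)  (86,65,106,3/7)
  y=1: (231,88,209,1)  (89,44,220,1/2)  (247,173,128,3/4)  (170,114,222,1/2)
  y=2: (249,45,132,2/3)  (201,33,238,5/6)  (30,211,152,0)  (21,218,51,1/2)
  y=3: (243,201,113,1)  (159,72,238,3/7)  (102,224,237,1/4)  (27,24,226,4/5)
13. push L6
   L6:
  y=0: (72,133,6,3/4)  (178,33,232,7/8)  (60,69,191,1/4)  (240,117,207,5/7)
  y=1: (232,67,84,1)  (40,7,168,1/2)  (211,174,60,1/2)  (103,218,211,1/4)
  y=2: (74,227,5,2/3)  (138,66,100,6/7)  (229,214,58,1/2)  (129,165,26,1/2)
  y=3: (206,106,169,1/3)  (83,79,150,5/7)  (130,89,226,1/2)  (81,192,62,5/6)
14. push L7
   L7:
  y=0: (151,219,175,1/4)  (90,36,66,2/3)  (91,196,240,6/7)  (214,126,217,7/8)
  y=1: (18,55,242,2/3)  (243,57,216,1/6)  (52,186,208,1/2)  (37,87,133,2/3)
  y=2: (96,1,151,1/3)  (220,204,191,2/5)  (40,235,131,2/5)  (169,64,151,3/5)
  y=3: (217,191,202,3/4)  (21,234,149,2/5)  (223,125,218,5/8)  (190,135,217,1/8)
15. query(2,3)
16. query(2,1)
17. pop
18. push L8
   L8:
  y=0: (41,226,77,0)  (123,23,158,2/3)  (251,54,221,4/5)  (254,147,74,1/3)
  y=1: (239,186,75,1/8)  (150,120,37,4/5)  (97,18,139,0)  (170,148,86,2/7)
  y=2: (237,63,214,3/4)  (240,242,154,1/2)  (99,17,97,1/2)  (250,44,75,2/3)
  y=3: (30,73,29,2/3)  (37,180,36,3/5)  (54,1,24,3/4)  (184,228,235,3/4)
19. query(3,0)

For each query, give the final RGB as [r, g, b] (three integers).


query (3,0) [L1,L2] — begin 0,0,0
L1 α=1/3: [229/3, 37/3, 133/3]
L2 α=6/7: [2047/21, 3205/21, 4453/21]
= [97, 153, 212]

at x=0,y=2 over L1,L2:
after L1 α=4/7: [748/7, 1016/7, 32]
after L2 α=1/2: [811/14, 627/7, 132]
→ [58, 90, 132]

(3,1) stack=L3,L4; from [0,0,0]:
after L3 α=1: [178, 217, 192]
after L4 α=3/4: [217, 211, 351/2]
→ [217, 211, 176]

query (2,3) [L3,L4] — begin 0,0,0
after L3 α=5/6: [245/2, 15, 215/3]
after L4 α=5/8: [1255/16, 245/4, 805/8]
rounded: [78, 61, 101]

(2,1) stack=L3,L4; from [0,0,0]:
+L3 (α=3/4) → [45/4, 327/2, 54]
+L4 (α=3/5) → [663/10, 879/5, 87]
= [66, 176, 87]

(2,3) stack=L3,L4,L5,L6,L7; from [0,0,0]:
+L3 (α=5/6) → [245/2, 15, 215/3]
+L4 (α=5/8) → [1255/16, 245/4, 805/8]
+L5 (α=1/4) → [5397/64, 1631/16, 4311/32]
+L6 (α=1/2) → [13717/128, 3055/32, 11543/64]
+L7 (α=5/8) → [183871/1024, 29165/256, 104389/512]
→ [180, 114, 204]

at x=2,y=1 over L3,L4,L5,L6,L7:
after L3 α=3/4: [45/4, 327/2, 54]
after L4 α=3/5: [663/10, 879/5, 87]
after L5 α=3/4: [8073/40, 1737/10, 471/4]
after L6 α=1/2: [16513/80, 3477/20, 711/8]
after L7 α=1/2: [20673/160, 7197/40, 2375/16]
→ [129, 180, 148]

(3,0) stack=L3,L4,L5,L6,L8; from [0,0,0]:
after L3 α=3/4: [93/2, 48, 18]
after L4 α=1/2: [373/4, 151, 243/2]
after L5 α=3/7: [631/7, 799/7, 804/7]
after L6 α=5/7: [9662/49, 5693/49, 8853/49]
after L8 α=1/3: [10590/49, 18589/147, 21332/147]
→ [216, 126, 145]


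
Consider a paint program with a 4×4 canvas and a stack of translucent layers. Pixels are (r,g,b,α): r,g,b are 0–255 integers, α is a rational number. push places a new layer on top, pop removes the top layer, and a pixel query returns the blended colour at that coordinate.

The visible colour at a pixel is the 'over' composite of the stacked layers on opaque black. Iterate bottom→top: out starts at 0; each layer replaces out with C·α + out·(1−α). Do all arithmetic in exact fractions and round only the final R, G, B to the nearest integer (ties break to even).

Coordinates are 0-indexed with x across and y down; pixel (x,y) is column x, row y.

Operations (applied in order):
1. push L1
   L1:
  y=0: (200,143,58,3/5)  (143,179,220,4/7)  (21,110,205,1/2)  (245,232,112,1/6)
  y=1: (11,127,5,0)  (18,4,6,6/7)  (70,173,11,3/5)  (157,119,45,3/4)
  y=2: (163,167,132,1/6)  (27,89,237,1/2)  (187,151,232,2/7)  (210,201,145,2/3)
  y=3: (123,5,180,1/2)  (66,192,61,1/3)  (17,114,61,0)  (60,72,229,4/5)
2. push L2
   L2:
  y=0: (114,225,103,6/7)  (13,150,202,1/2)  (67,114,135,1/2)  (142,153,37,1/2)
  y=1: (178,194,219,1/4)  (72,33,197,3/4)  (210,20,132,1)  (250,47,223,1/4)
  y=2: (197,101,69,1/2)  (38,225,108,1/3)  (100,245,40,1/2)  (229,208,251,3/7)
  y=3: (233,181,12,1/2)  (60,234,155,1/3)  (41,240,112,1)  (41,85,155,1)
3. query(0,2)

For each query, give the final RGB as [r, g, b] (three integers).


(0,2) stack=L1,L2; from [0,0,0]:
after L1 α=1/6: [163/6, 167/6, 22]
after L2 α=1/2: [1345/12, 773/12, 91/2]
rounded: [112, 64, 46]


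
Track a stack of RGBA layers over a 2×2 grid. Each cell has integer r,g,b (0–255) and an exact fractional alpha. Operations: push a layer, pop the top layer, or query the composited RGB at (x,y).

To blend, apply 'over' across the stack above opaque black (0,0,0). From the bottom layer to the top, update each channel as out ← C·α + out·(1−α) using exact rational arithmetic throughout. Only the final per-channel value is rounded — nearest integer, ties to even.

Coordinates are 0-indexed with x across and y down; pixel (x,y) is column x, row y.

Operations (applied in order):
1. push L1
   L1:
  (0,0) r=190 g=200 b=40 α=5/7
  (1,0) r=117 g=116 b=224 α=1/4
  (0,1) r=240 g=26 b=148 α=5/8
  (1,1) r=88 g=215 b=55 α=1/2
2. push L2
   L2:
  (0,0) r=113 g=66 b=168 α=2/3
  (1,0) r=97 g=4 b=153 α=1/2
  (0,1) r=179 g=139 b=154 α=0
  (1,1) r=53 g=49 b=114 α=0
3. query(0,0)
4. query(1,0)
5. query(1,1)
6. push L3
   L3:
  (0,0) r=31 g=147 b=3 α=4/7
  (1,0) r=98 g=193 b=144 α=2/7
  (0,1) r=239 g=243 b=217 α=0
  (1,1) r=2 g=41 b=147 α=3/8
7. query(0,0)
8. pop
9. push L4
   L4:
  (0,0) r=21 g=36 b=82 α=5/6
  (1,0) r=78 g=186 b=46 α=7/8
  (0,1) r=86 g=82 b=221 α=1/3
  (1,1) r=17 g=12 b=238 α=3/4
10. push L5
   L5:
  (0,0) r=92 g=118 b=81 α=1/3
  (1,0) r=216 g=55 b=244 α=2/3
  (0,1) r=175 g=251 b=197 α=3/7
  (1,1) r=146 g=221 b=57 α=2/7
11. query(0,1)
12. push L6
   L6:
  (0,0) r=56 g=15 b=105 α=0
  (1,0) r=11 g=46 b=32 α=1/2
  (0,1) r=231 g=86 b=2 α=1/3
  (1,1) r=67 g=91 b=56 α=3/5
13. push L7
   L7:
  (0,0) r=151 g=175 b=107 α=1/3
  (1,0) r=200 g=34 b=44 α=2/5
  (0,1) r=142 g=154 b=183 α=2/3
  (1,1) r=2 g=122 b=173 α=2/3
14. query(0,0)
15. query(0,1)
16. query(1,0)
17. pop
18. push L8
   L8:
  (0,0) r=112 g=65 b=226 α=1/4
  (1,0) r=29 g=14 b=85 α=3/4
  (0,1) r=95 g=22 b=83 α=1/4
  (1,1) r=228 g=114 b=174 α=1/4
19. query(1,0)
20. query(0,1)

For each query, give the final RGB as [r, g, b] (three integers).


query (0,0) [L1,L2] — begin 0,0,0
after L1 α=5/7: [950/7, 1000/7, 200/7]
after L2 α=2/3: [844/7, 1924/21, 2552/21]
rounded: [121, 92, 122]

(1,0) stack=L1,L2; from [0,0,0]:
+L1 (α=1/4) → [117/4, 29, 56]
+L2 (α=1/2) → [505/8, 33/2, 209/2]
= [63, 16, 104]

(1,1) stack=L1,L2; from [0,0,0]:
L1 α=1/2: [44, 215/2, 55/2]
L2 α=0: [44, 215/2, 55/2]
= [44, 108, 28]

query (0,0) [L1,L2,L3] — begin 0,0,0
after L1 α=5/7: [950/7, 1000/7, 200/7]
after L2 α=2/3: [844/7, 1924/21, 2552/21]
after L3 α=4/7: [3400/49, 6040/49, 2636/49]
= [69, 123, 54]

at x=0,y=1 over L1,L2,L4,L5:
+L1 (α=5/8) → [150, 65/4, 185/2]
+L2 (α=0) → [150, 65/4, 185/2]
+L4 (α=1/3) → [386/3, 229/6, 406/3]
+L5 (α=3/7) → [3119/21, 2717/21, 3397/21]
→ [149, 129, 162]

query (0,0) [L1,L2,L4,L5,L6,L7] — begin 0,0,0
L1 α=5/7: [950/7, 1000/7, 200/7]
L2 α=2/3: [844/7, 1924/21, 2552/21]
L4 α=5/6: [1579/42, 2852/63, 5581/63]
L5 α=1/3: [3511/63, 13138/189, 16265/189]
L6 α=0: [3511/63, 13138/189, 16265/189]
L7 α=1/3: [16535/189, 59351/567, 52753/567]
= [87, 105, 93]

(0,1) stack=L1,L2,L4,L5,L6,L7; from [0,0,0]:
L1 α=5/8: [150, 65/4, 185/2]
L2 α=0: [150, 65/4, 185/2]
L4 α=1/3: [386/3, 229/6, 406/3]
L5 α=3/7: [3119/21, 2717/21, 3397/21]
L6 α=1/3: [11089/63, 7240/63, 6836/63]
L7 α=2/3: [28981/189, 26644/189, 29894/189]
rounded: [153, 141, 158]

query (1,0) [L1,L2,L4,L5,L6,L7] — begin 0,0,0
after L1 α=1/4: [117/4, 29, 56]
after L2 α=1/2: [505/8, 33/2, 209/2]
after L4 α=7/8: [4873/64, 2637/16, 853/16]
after L5 α=2/3: [32521/192, 4397/48, 2887/16]
after L6 α=1/2: [34633/384, 6605/96, 3399/32]
after L7 α=2/5: [85833/640, 8781/160, 13013/160]
→ [134, 55, 81]

(1,0) stack=L1,L2,L4,L5,L6,L8; from [0,0,0]:
after L1 α=1/4: [117/4, 29, 56]
after L2 α=1/2: [505/8, 33/2, 209/2]
after L4 α=7/8: [4873/64, 2637/16, 853/16]
after L5 α=2/3: [32521/192, 4397/48, 2887/16]
after L6 α=1/2: [34633/384, 6605/96, 3399/32]
after L8 α=3/4: [68041/1536, 10637/384, 11559/128]
rounded: [44, 28, 90]

(0,1) stack=L1,L2,L4,L5,L6,L8; from [0,0,0]:
L1 α=5/8: [150, 65/4, 185/2]
L2 α=0: [150, 65/4, 185/2]
L4 α=1/3: [386/3, 229/6, 406/3]
L5 α=3/7: [3119/21, 2717/21, 3397/21]
L6 α=1/3: [11089/63, 7240/63, 6836/63]
L8 α=1/4: [3271/21, 3851/42, 8579/84]
rounded: [156, 92, 102]
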